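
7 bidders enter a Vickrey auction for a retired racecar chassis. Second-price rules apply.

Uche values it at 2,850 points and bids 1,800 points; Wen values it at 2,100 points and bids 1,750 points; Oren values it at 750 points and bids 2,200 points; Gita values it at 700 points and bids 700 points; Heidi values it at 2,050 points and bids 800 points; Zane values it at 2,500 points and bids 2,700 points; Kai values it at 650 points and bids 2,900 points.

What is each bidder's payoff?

Payoffs: Uche 0 points, Wen 0 points, Oren 0 points, Gita 0 points, Heidi 0 points, Zane 0 points, Kai -2,050 points.

Bids in descending order: Kai 2,900 points; Zane 2,700 points; Oren 2,200 points; Uche 1,800 points; Wen 1,750 points; Heidi 800 points; Gita 700 points.
Kai has the top bid and wins; the price is the second-highest bid, 2,700 points.
Kai's payoff = 650 points − 2,700 points = -2,050 points. All other bidders lose, so their payoff is 0.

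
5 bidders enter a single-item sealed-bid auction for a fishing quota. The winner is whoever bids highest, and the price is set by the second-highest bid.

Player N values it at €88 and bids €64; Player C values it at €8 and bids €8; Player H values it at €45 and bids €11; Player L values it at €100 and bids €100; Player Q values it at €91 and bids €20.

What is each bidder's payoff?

Bids in descending order: Player L €100 > Player N €64 > Player Q €20 > Player H €11 > Player C €8.
Player L has the top bid and wins; the price is the second-highest bid, €64.
Player L's payoff = €100 − €64 = €36. All other bidders lose, so their payoff is 0.

Player N €0, Player C €0, Player H €0, Player L €36, Player Q €0.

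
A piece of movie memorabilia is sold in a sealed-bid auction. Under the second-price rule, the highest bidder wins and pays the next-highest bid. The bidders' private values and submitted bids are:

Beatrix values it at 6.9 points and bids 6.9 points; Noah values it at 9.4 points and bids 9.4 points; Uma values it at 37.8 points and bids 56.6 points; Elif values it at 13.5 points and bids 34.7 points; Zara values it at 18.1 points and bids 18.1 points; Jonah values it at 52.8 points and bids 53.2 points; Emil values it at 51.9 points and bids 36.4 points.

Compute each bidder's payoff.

Payoffs: Beatrix 0.0 points, Noah 0.0 points, Uma -15.4 points, Elif 0.0 points, Zara 0.0 points, Jonah 0.0 points, Emil 0.0 points.

Sorted high to low: Uma 56.6 points > Jonah 53.2 points > Emil 36.4 points > Elif 34.7 points > Zara 18.1 points > Noah 9.4 points > Beatrix 6.9 points.
Uma has the top bid and wins; the price is the second-highest bid, 53.2 points.
Uma's payoff = 37.8 points − 53.2 points = -15.4 points. All other bidders lose, so their payoff is 0.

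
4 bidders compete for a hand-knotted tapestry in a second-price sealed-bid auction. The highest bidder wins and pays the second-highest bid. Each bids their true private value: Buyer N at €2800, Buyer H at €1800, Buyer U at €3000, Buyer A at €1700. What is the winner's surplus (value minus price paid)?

Winner's surplus: €200.

Ordered from highest: Buyer U €3000, then Buyer N €2800, then Buyer H €1800, then Buyer A €1700.
Buyer U wins with the top bid and pays the second-highest, €2800.
Surplus = €3000 − €2800 = €200.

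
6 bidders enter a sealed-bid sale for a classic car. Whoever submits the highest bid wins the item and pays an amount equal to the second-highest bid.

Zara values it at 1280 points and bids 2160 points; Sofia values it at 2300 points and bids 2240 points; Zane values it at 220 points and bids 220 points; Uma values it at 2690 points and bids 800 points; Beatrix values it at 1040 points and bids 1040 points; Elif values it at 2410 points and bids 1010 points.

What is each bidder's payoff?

Ranking the bids: Sofia 2240 points > Zara 2160 points > Beatrix 1040 points > Elif 1010 points > Uma 800 points > Zane 220 points.
Sofia has the top bid and wins; the price is the second-highest bid, 2160 points.
Sofia's payoff = 2300 points − 2160 points = 140 points. All other bidders lose, so their payoff is 0.

Zara 0 points, Sofia 140 points, Zane 0 points, Uma 0 points, Beatrix 0 points, Elif 0 points.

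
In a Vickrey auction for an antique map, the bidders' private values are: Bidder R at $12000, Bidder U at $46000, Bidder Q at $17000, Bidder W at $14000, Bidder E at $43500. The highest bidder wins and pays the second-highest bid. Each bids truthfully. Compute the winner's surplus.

Sorted high to low: Bidder U $46000, then Bidder E $43500, then Bidder Q $17000, then Bidder W $14000, then Bidder R $12000.
Bidder U wins with the top bid and pays the second-highest, $43500.
Surplus = $46000 − $43500 = $2500.

Surplus = $2500.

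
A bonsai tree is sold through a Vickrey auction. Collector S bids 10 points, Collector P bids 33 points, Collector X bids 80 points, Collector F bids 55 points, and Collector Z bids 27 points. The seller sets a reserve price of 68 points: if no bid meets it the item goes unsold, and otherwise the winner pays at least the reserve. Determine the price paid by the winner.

68 points

Bids in descending order: Collector X 80 points, then Collector F 55 points, then Collector P 33 points, then Collector Z 27 points, then Collector S 10 points.
Collector X has the highest bid, so Collector X wins.
The second-highest bid is 55 points, but the reserve 68 points is higher, so the price is the reserve.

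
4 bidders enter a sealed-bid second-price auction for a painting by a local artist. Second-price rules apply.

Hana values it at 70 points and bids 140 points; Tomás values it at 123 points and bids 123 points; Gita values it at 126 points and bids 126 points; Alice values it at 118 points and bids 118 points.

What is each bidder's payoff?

Hana -56 points, Tomás 0 points, Gita 0 points, Alice 0 points.

Sorted high to low: Hana 140 points, then Gita 126 points, then Tomás 123 points, then Alice 118 points.
Hana has the top bid and wins; the price is the second-highest bid, 126 points.
Hana's payoff = 70 points − 126 points = -56 points. All other bidders lose, so their payoff is 0.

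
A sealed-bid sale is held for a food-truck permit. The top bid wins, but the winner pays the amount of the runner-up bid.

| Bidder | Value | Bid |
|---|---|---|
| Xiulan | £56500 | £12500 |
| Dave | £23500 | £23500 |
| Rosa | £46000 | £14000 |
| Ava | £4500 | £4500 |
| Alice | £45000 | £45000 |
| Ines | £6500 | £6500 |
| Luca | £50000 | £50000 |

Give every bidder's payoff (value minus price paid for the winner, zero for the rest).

Bids in descending order: Luca £50000, then Alice £45000, then Dave £23500, then Rosa £14000, then Xiulan £12500, then Ines £6500, then Ava £4500.
Luca has the top bid and wins; the price is the second-highest bid, £45000.
Luca's payoff = £50000 − £45000 = £5000. All other bidders lose, so their payoff is 0.

Xiulan £0, Dave £0, Rosa £0, Ava £0, Alice £0, Ines £0, Luca £5000.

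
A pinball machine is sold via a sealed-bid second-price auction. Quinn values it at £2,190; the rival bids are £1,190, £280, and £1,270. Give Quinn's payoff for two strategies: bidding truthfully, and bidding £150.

The highest competing bid is £1,270.
Bidding truthfully at £2,190: Quinn has the top bid, wins, and pays the second-highest bid £1,270. Payoff = £2,190 − £1,270 = £920.
Bidding £150: the top bid is £1,270 (a rival), so Quinn loses. Payoff = £0.
Deviating from a truthful bid can only lose payoff in a second-price auction — never gain.

Truthful: £920; alternative: £0.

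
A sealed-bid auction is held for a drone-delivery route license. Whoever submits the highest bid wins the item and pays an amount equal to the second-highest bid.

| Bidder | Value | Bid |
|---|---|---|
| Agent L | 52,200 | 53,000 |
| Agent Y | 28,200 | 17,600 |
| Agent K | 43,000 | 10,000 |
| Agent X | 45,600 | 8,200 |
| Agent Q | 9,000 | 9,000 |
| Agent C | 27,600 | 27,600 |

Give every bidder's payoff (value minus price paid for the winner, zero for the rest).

Payoffs: Agent L 24,600, Agent Y 0, Agent K 0, Agent X 0, Agent Q 0, Agent C 0.

Ranking the bids: Agent L 53,000 > Agent C 27,600 > Agent Y 17,600 > Agent K 10,000 > Agent Q 9,000 > Agent X 8,200.
Agent L has the top bid and wins; the price is the second-highest bid, 27,600.
Agent L's payoff = 52,200 − 27,600 = 24,600. All other bidders lose, so their payoff is 0.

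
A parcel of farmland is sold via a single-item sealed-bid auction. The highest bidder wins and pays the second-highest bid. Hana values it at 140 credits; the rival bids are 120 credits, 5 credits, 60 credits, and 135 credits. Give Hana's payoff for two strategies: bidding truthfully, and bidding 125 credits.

Truthful: 5 credits; alternative: 0 credits.

The highest competing bid is 135 credits.
Bidding truthfully at 140 credits: Hana has the top bid, wins, and pays the second-highest bid 135 credits. Payoff = 140 credits − 135 credits = 5 credits.
Bidding 125 credits: the top bid is 135 credits (a rival), so Hana loses. Payoff = 0 credits.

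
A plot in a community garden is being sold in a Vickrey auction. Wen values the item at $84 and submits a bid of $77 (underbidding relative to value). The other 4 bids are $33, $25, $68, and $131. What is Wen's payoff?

Payoff = $0.

Highest competing bid: $131.
Wen's bid $77 is not the highest, so Wen loses, pays nothing, and earns zero payoff.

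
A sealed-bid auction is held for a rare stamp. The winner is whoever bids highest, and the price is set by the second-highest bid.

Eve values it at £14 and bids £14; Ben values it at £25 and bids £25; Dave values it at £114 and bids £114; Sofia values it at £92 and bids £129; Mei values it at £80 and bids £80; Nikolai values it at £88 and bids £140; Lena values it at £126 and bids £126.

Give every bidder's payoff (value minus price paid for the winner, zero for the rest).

Ordered from highest: Nikolai £140; Sofia £129; Lena £126; Dave £114; Mei £80; Ben £25; Eve £14.
Nikolai has the top bid and wins; the price is the second-highest bid, £129.
Nikolai's payoff = £88 − £129 = -£41. All other bidders lose, so their payoff is 0.

Payoffs: Eve £0, Ben £0, Dave £0, Sofia £0, Mei £0, Nikolai -£41, Lena £0.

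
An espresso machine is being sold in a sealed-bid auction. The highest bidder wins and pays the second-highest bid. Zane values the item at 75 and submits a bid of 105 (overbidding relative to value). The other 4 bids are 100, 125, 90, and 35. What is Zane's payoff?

Highest competing bid: 125.
Zane's bid 105 is not the highest, so Zane loses, pays nothing, and earns zero payoff.

0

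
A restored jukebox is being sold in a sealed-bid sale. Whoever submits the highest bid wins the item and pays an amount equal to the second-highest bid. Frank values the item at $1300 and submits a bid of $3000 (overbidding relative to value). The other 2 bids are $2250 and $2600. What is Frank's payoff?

Highest competing bid: $2600.
Frank's bid $3000 is the highest overall, so Frank wins and pays the second-highest bid, $2600.
Payoff = value − price = $1300 − $2600 = -$1300.
Overbidding won the item at a price above value — truthful bidding would have avoided this loss.

-$1300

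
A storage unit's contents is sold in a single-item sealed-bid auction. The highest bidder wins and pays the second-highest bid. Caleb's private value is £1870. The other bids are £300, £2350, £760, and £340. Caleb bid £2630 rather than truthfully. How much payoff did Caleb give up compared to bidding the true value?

Regret: £480.

The highest competing bid is £2350.
Bidding truthfully at £1870: the top bid is £2350 (a rival), so Caleb loses. Payoff = £0.
Bidding £2630: Caleb has the top bid, wins, and pays the second-highest bid £2350. Payoff = £1870 − £2350 = -£480.
Regret = truthful payoff − actual payoff = £0 − -£480 = £480.
This is the dominant-strategy logic: truthful bidding weakly beats any alternative.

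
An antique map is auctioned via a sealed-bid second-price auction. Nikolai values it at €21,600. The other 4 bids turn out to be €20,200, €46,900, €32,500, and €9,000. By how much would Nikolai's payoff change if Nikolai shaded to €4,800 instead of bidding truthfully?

Payoff change: €0.

The highest competing bid is €46,900.
Bidding truthfully at €21,600: the top bid is €46,900 (a rival), so Nikolai loses. Payoff = €0.
Bidding €4,800: the top bid is €46,900 (a rival), so Nikolai loses. Payoff = €0.
Change = €0 − €0 = €0.
The bid only affects whether you win, not the price — here both bids land on the same side of the top rival bid, so the deviation is payoff-neutral.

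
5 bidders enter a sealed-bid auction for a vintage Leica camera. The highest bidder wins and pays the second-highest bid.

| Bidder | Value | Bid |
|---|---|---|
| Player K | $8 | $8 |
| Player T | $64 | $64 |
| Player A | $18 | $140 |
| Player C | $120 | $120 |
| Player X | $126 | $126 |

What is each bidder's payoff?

Sorted high to low: Player A $140; Player X $126; Player C $120; Player T $64; Player K $8.
Player A has the top bid and wins; the price is the second-highest bid, $126.
Player A's payoff = $18 − $126 = -$108. All other bidders lose, so their payoff is 0.

Player K $0, Player T $0, Player A -$108, Player C $0, Player X $0.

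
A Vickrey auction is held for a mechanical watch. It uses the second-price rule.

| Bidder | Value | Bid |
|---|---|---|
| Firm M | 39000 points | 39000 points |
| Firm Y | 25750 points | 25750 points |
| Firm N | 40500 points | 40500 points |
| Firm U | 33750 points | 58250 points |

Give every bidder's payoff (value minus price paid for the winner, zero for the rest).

Sorted high to low: Firm U 58250 points; Firm N 40500 points; Firm M 39000 points; Firm Y 25750 points.
Firm U has the top bid and wins; the price is the second-highest bid, 40500 points.
Firm U's payoff = 33750 points − 40500 points = -6750 points. All other bidders lose, so their payoff is 0.

Payoffs: Firm M 0 points, Firm Y 0 points, Firm N 0 points, Firm U -6750 points.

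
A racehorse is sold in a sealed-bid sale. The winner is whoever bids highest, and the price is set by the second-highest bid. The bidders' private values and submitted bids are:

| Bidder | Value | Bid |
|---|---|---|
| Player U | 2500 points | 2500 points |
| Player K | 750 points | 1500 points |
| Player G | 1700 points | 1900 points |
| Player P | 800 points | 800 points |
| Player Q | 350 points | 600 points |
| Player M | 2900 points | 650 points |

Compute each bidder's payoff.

Payoffs: Player U 600 points, Player K 0 points, Player G 0 points, Player P 0 points, Player Q 0 points, Player M 0 points.

Ordered from highest: Player U 2500 points, then Player G 1900 points, then Player K 1500 points, then Player P 800 points, then Player M 650 points, then Player Q 600 points.
Player U has the top bid and wins; the price is the second-highest bid, 1900 points.
Player U's payoff = 2500 points − 1900 points = 600 points. All other bidders lose, so their payoff is 0.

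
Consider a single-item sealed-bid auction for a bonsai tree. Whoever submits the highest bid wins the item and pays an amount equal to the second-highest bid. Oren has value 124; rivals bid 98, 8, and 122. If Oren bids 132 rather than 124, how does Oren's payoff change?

The highest competing bid is 122.
Bidding truthfully at 124: Oren has the top bid, wins, and pays the second-highest bid 122. Payoff = 124 − 122 = 2.
Bidding 132: Oren has the top bid, wins, and pays the second-highest bid 122. Payoff = 124 − 122 = 2.
Change = 2 − 2 = 0.

Change in payoff: 0.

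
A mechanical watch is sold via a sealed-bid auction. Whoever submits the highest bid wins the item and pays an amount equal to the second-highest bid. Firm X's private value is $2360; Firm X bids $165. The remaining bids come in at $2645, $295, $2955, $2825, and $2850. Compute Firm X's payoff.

Highest competing bid: $2955.
Firm X's bid $165 is not the highest, so Firm X loses, pays nothing, and earns zero payoff.

$0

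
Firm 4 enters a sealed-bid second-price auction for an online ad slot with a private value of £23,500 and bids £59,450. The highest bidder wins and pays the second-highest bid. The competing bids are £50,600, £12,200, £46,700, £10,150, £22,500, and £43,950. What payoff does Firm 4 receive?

The bidder's payoff: -£27,100.

Highest competing bid: £50,600.
Firm 4's bid £59,450 is the highest overall, so Firm 4 wins and pays the second-highest bid, £50,600.
Payoff = value − price = £23,500 − £50,600 = -£27,100.
Overbidding won the item at a price above value — truthful bidding would have avoided this loss.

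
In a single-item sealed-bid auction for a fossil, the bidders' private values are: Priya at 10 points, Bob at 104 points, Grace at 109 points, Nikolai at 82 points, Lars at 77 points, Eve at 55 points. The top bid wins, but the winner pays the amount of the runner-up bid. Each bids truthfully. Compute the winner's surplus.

Ranking the bids: Grace 109 points > Bob 104 points > Nikolai 82 points > Lars 77 points > Eve 55 points > Priya 10 points.
Grace wins with the top bid and pays the second-highest, 104 points.
Surplus = 109 points − 104 points = 5 points.

5 points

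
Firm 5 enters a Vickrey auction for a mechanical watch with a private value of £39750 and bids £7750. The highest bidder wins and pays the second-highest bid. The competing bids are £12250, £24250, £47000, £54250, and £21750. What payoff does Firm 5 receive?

The bidder's payoff: £0.

Highest competing bid: £54250.
Firm 5's bid £7750 is not the highest, so Firm 5 loses, pays nothing, and earns zero payoff.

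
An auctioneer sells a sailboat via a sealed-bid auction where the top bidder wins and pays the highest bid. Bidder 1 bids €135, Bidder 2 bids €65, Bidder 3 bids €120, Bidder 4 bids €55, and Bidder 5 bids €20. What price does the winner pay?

The winner pays €135.

Ordered from highest: Bidder 1 €135; Bidder 3 €120; Bidder 2 €65; Bidder 4 €55; Bidder 5 €20.
Bidder 1 is the highest bidder, so Bidder 1 wins.
Under the first-price rule, the price is the highest bid: €135.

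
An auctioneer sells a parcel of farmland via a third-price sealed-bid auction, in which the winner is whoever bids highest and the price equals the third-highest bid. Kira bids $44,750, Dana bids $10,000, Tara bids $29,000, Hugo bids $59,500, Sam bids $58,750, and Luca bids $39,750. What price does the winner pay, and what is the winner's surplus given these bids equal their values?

Bids in descending order: Hugo $59,500 > Sam $58,750 > Kira $44,750 > Luca $39,750 > Tara $29,000 > Dana $10,000.
Hugo is the highest bidder, so Hugo wins.
Under the third-price rule, the price is the third-highest bid: $44,750.
Surplus = $59,500 − $44,750 = $14,750.

Price $44,750; surplus $14,750.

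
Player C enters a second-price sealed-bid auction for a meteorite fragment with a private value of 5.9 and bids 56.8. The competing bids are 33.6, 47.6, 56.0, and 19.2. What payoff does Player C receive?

Player C's payoff: -50.1.

Highest competing bid: 56.0.
Player C's bid 56.8 is the highest overall, so Player C wins and pays the second-highest bid, 56.0.
Payoff = value − price = 5.9 − 56.0 = -50.1.
Overbidding won the item at a price above value — truthful bidding would have avoided this loss.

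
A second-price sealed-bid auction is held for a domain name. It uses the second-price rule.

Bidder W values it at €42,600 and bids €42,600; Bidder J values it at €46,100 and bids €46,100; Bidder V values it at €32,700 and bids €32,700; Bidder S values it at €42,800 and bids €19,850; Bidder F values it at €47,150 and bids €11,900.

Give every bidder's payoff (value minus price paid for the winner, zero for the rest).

Sorted high to low: Bidder J €46,100, then Bidder W €42,600, then Bidder V €32,700, then Bidder S €19,850, then Bidder F €11,900.
Bidder J has the top bid and wins; the price is the second-highest bid, €42,600.
Bidder J's payoff = €46,100 − €42,600 = €3,500. All other bidders lose, so their payoff is 0.

Payoffs: Bidder W €0, Bidder J €3,500, Bidder V €0, Bidder S €0, Bidder F €0.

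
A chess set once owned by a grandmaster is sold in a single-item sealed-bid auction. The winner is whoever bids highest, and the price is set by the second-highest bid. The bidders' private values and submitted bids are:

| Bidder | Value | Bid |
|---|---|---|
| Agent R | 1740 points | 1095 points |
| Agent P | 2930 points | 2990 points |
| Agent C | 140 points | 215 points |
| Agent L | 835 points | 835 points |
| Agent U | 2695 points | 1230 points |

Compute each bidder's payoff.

Payoffs: Agent R 0 points, Agent P 1700 points, Agent C 0 points, Agent L 0 points, Agent U 0 points.

Sorted high to low: Agent P 2990 points > Agent U 1230 points > Agent R 1095 points > Agent L 835 points > Agent C 215 points.
Agent P has the top bid and wins; the price is the second-highest bid, 1230 points.
Agent P's payoff = 2930 points − 1230 points = 1700 points. All other bidders lose, so their payoff is 0.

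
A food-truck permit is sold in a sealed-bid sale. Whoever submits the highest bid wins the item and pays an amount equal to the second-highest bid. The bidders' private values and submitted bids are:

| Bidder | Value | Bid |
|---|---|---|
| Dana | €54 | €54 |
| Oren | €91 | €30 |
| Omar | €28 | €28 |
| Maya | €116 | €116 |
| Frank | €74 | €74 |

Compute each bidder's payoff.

Dana €0, Oren €0, Omar €0, Maya €42, Frank €0.

Ranking the bids: Maya €116 > Frank €74 > Dana €54 > Oren €30 > Omar €28.
Maya has the top bid and wins; the price is the second-highest bid, €74.
Maya's payoff = €116 − €74 = €42. All other bidders lose, so their payoff is 0.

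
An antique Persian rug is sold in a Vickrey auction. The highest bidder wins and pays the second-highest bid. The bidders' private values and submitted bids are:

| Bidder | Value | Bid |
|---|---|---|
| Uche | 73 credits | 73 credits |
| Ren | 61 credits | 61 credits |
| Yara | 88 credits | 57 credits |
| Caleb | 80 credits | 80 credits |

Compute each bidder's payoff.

Sorted high to low: Caleb 80 credits; Uche 73 credits; Ren 61 credits; Yara 57 credits.
Caleb has the top bid and wins; the price is the second-highest bid, 73 credits.
Caleb's payoff = 80 credits − 73 credits = 7 credits. All other bidders lose, so their payoff is 0.

Payoffs: Uche 0 credits, Ren 0 credits, Yara 0 credits, Caleb 7 credits.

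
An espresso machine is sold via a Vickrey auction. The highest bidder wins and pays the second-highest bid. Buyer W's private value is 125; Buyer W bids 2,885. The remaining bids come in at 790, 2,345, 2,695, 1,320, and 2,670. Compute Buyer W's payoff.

Buyer W's payoff: -2,570.

Highest competing bid: 2,695.
Buyer W's bid 2,885 is the highest overall, so Buyer W wins and pays the second-highest bid, 2,695.
Payoff = value − price = 125 − 2,695 = -2,570.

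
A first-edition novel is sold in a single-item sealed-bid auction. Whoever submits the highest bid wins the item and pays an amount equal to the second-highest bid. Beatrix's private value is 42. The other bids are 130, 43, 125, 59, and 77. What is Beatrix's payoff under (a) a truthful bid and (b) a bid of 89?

Truthful: 0; alternative: 0.

The highest competing bid is 130.
Bidding truthfully at 42: the top bid is 130 (a rival), so Beatrix loses. Payoff = 0.
Bidding 89: the top bid is 130 (a rival), so Beatrix loses. Payoff = 0.
The bid only affects whether you win, not the price — here both bids land on the same side of the top rival bid, so the deviation is payoff-neutral.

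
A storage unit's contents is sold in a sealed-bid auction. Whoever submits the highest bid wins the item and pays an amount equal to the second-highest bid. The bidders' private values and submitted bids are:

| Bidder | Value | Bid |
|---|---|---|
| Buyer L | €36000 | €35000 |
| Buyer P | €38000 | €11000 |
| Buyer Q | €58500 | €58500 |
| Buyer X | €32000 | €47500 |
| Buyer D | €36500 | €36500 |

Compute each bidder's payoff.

Ordered from highest: Buyer Q €58500 > Buyer X €47500 > Buyer D €36500 > Buyer L €35000 > Buyer P €11000.
Buyer Q has the top bid and wins; the price is the second-highest bid, €47500.
Buyer Q's payoff = €58500 − €47500 = €11000. All other bidders lose, so their payoff is 0.

Payoffs: Buyer L €0, Buyer P €0, Buyer Q €11000, Buyer X €0, Buyer D €0.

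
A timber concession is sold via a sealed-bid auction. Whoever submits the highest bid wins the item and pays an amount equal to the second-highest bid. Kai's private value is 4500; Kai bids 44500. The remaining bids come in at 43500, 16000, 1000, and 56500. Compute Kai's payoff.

0

Highest competing bid: 56500.
Kai's bid 44500 is not the highest, so Kai loses, pays nothing, and earns zero payoff.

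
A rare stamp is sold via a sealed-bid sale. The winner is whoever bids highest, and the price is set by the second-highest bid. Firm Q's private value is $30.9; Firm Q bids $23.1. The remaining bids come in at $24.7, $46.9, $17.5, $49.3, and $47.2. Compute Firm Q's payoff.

Highest competing bid: $49.3.
Firm Q's bid $23.1 is not the highest, so Firm Q loses, pays nothing, and earns zero payoff.

Firm Q's payoff: $0.0.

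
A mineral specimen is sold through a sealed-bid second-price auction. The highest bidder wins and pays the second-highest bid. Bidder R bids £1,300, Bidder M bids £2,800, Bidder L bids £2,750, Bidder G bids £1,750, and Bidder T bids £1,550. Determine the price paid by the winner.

The winner pays £2,750.

Bids in descending order: Bidder M £2,800 > Bidder L £2,750 > Bidder G £1,750 > Bidder T £1,550 > Bidder R £1,300.
Bidder M has the highest bid, so Bidder M wins.
The second-highest bid is £2,750, so that is what Bidder M pays.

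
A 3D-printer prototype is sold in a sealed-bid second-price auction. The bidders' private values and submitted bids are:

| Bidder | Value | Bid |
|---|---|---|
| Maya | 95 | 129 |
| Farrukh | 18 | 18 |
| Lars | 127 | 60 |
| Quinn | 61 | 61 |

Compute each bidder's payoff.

Payoffs: Maya 34, Farrukh 0, Lars 0, Quinn 0.

Ordered from highest: Maya 129 > Quinn 61 > Lars 60 > Farrukh 18.
Maya has the top bid and wins; the price is the second-highest bid, 61.
Maya's payoff = 95 − 61 = 34. All other bidders lose, so their payoff is 0.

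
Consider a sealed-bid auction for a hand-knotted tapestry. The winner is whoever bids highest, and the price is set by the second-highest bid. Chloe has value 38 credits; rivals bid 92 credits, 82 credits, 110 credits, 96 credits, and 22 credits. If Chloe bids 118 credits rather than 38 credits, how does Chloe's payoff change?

-72 credits

The highest competing bid is 110 credits.
Bidding truthfully at 38 credits: the top bid is 110 credits (a rival), so Chloe loses. Payoff = 0 credits.
Bidding 118 credits: Chloe has the top bid, wins, and pays the second-highest bid 110 credits. Payoff = 38 credits − 110 credits = -72 credits.
Change = -72 credits − 0 credits = -72 credits.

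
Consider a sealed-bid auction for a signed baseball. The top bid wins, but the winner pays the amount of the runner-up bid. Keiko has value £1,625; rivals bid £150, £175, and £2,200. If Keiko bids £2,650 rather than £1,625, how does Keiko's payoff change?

The highest competing bid is £2,200.
Bidding truthfully at £1,625: the top bid is £2,200 (a rival), so Keiko loses. Payoff = £0.
Bidding £2,650: Keiko has the top bid, wins, and pays the second-highest bid £2,200. Payoff = £1,625 − £2,200 = -£575.
Change = -£575 − £0 = -£575.
This is the dominant-strategy logic: truthful bidding weakly beats any alternative.

-£575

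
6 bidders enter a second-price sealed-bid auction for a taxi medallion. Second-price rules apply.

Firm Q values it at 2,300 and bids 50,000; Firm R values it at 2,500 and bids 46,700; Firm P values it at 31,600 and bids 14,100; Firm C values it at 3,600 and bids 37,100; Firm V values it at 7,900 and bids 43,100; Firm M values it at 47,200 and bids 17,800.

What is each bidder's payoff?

Firm Q -44,400, Firm R 0, Firm P 0, Firm C 0, Firm V 0, Firm M 0.

Sorted high to low: Firm Q 50,000, then Firm R 46,700, then Firm V 43,100, then Firm C 37,100, then Firm M 17,800, then Firm P 14,100.
Firm Q has the top bid and wins; the price is the second-highest bid, 46,700.
Firm Q's payoff = 2,300 − 46,700 = -44,400. All other bidders lose, so their payoff is 0.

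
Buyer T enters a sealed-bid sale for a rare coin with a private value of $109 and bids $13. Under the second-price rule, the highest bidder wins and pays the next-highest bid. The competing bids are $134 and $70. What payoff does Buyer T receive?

$0

Highest competing bid: $134.
Buyer T's bid $13 is not the highest, so Buyer T loses, pays nothing, and earns zero payoff.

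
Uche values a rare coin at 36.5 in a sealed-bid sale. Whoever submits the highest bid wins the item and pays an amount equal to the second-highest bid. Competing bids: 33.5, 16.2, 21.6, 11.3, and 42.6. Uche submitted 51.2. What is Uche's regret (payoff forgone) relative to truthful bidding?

The highest competing bid is 42.6.
Bidding truthfully at 36.5: the top bid is 42.6 (a rival), so Uche loses. Payoff = 0.0.
Bidding 51.2: Uche has the top bid, wins, and pays the second-highest bid 42.6. Payoff = 36.5 − 42.6 = -6.1.
Regret = truthful payoff − actual payoff = 0.0 − -6.1 = 6.1.

6.1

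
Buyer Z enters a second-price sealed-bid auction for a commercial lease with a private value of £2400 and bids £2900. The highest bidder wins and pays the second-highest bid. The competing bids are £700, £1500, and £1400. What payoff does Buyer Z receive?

Buyer Z's payoff: £900.

Highest competing bid: £1500.
Buyer Z's bid £2900 is the highest overall, so Buyer Z wins and pays the second-highest bid, £1500.
Payoff = value − price = £2400 − £1500 = £900.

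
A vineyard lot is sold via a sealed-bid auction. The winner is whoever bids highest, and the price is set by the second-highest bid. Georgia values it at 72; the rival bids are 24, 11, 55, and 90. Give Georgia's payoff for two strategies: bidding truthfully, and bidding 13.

The highest competing bid is 90.
Bidding truthfully at 72: the top bid is 90 (a rival), so Georgia loses. Payoff = 0.
Bidding 13: the top bid is 90 (a rival), so Georgia loses. Payoff = 0.
The bid only affects whether you win, not the price — here both bids land on the same side of the top rival bid, so the deviation is payoff-neutral.

Truthful: 0; alternative: 0.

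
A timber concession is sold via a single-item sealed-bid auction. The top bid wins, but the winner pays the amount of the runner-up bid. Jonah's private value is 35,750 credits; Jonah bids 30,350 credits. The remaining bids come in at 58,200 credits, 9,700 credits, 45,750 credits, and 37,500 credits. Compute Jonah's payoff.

0 credits

Highest competing bid: 58,200 credits.
Jonah's bid 30,350 credits is not the highest, so Jonah loses, pays nothing, and earns zero payoff.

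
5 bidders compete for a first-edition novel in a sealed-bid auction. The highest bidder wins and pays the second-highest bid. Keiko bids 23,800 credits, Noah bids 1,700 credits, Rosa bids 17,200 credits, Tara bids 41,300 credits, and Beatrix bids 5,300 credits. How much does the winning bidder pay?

The winner pays 23,800 credits.

Sorted high to low: Tara 41,300 credits > Keiko 23,800 credits > Rosa 17,200 credits > Beatrix 5,300 credits > Noah 1,700 credits.
Tara has the highest bid, so Tara wins.
The second-highest bid is 23,800 credits, so that is what Tara pays.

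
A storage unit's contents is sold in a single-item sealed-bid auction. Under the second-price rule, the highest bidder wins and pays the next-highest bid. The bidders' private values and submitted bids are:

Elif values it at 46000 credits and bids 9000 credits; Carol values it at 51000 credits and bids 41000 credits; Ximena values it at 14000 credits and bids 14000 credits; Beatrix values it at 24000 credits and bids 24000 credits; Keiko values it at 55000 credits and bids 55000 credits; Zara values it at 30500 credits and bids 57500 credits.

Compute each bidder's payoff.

Elif 0 credits, Carol 0 credits, Ximena 0 credits, Beatrix 0 credits, Keiko 0 credits, Zara -24500 credits.

Sorted high to low: Zara 57500 credits; Keiko 55000 credits; Carol 41000 credits; Beatrix 24000 credits; Ximena 14000 credits; Elif 9000 credits.
Zara has the top bid and wins; the price is the second-highest bid, 55000 credits.
Zara's payoff = 30500 credits − 55000 credits = -24500 credits. All other bidders lose, so their payoff is 0.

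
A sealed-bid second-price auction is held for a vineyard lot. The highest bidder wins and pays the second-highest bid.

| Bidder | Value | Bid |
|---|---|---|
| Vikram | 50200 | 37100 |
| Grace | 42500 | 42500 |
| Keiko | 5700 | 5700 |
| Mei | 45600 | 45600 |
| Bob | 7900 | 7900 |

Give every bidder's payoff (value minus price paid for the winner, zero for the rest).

Vikram 0, Grace 0, Keiko 0, Mei 3100, Bob 0.

Ranking the bids: Mei 45600, then Grace 42500, then Vikram 37100, then Bob 7900, then Keiko 5700.
Mei has the top bid and wins; the price is the second-highest bid, 42500.
Mei's payoff = 45600 − 42500 = 3100. All other bidders lose, so their payoff is 0.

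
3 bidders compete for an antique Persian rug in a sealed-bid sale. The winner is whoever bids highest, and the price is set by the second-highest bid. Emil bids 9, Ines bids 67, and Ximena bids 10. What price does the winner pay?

Sorted high to low: Ines 67 > Ximena 10 > Emil 9.
Ines has the highest bid, so Ines wins.
The second-highest bid is 10, so that is what Ines pays.

Price paid: 10.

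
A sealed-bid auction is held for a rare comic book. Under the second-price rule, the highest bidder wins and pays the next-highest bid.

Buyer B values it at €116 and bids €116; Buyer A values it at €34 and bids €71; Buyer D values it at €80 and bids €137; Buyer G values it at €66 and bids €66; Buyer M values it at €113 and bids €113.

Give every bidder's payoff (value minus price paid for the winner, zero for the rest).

Buyer B €0, Buyer A €0, Buyer D -€36, Buyer G €0, Buyer M €0.

Ordered from highest: Buyer D €137, then Buyer B €116, then Buyer M €113, then Buyer A €71, then Buyer G €66.
Buyer D has the top bid and wins; the price is the second-highest bid, €116.
Buyer D's payoff = €80 − €116 = -€36. All other bidders lose, so their payoff is 0.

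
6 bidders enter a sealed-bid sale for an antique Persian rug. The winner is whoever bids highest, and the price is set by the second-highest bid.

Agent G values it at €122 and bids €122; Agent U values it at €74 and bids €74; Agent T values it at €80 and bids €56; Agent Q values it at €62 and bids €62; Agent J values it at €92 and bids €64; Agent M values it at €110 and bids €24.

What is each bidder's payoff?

Agent G €48, Agent U €0, Agent T €0, Agent Q €0, Agent J €0, Agent M €0.

Ordered from highest: Agent G €122, then Agent U €74, then Agent J €64, then Agent Q €62, then Agent T €56, then Agent M €24.
Agent G has the top bid and wins; the price is the second-highest bid, €74.
Agent G's payoff = €122 − €74 = €48. All other bidders lose, so their payoff is 0.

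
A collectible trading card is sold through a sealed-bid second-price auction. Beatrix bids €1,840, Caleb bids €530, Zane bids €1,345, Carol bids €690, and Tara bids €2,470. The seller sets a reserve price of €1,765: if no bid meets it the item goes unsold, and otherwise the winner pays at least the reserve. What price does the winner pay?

Ordered from highest: Tara €2,470; Beatrix €1,840; Zane €1,345; Carol €690; Caleb €530.
Tara has the highest bid, so Tara wins.
The second-highest bid is €1,840, which exceeds the reserve, so that sets the price.

€1,840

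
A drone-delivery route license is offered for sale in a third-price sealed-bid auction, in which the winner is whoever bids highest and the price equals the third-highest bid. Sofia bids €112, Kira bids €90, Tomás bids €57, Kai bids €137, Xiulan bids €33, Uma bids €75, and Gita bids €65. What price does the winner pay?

€90

Ordered from highest: Kai €137; Sofia €112; Kira €90; Uma €75; Gita €65; Tomás €57; Xiulan €33.
Kai is the highest bidder, so Kai wins.
Under the third-price rule, the price is the third-highest bid: €90.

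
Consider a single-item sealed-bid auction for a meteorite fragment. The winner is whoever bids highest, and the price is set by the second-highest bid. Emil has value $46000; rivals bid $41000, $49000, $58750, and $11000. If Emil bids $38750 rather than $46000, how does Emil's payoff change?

The highest competing bid is $58750.
Bidding truthfully at $46000: the top bid is $58750 (a rival), so Emil loses. Payoff = $0.
Bidding $38750: the top bid is $58750 (a rival), so Emil loses. Payoff = $0.
Change = $0 − $0 = $0.

Change in payoff: $0.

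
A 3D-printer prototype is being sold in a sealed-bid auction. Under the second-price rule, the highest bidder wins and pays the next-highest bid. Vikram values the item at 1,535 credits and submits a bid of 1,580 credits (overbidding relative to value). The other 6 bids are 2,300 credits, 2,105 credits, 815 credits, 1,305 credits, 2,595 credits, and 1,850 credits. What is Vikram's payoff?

Highest competing bid: 2,595 credits.
Vikram's bid 1,580 credits is not the highest, so Vikram loses, pays nothing, and earns zero payoff.

Payoff = 0 credits.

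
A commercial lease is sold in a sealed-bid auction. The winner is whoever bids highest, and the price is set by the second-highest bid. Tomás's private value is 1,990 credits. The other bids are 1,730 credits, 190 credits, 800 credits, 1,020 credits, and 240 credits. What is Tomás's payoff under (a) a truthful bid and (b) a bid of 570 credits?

The highest competing bid is 1,730 credits.
Bidding truthfully at 1,990 credits: Tomás has the top bid, wins, and pays the second-highest bid 1,730 credits. Payoff = 1,990 credits − 1,730 credits = 260 credits.
Bidding 570 credits: the top bid is 1,730 credits (a rival), so Tomás loses. Payoff = 0 credits.

Truthful: 260 credits; alternative: 0 credits.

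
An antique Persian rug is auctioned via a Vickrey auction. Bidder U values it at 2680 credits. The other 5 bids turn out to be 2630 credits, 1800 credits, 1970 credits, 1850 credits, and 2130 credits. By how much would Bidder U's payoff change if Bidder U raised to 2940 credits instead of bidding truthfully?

Payoff change: 0 credits.

The highest competing bid is 2630 credits.
Bidding truthfully at 2680 credits: Bidder U has the top bid, wins, and pays the second-highest bid 2630 credits. Payoff = 2680 credits − 2630 credits = 50 credits.
Bidding 2940 credits: Bidder U has the top bid, wins, and pays the second-highest bid 2630 credits. Payoff = 2680 credits − 2630 credits = 50 credits.
Change = 50 credits − 50 credits = 0 credits.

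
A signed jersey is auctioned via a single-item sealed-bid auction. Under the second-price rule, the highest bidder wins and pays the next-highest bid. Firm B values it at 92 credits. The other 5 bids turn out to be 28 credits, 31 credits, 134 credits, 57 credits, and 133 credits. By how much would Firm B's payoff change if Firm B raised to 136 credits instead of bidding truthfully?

Change in payoff: -42 credits.

The highest competing bid is 134 credits.
Bidding truthfully at 92 credits: the top bid is 134 credits (a rival), so Firm B loses. Payoff = 0 credits.
Bidding 136 credits: Firm B has the top bid, wins, and pays the second-highest bid 134 credits. Payoff = 92 credits − 134 credits = -42 credits.
Change = -42 credits − 0 credits = -42 credits.
Deviating from a truthful bid can only lose payoff in a second-price auction — never gain.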